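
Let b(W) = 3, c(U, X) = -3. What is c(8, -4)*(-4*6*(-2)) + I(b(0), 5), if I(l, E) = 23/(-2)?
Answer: -311/2 ≈ -155.50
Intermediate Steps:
I(l, E) = -23/2 (I(l, E) = 23*(-½) = -23/2)
c(8, -4)*(-4*6*(-2)) + I(b(0), 5) = -3*(-4*6)*(-2) - 23/2 = -(-72)*(-2) - 23/2 = -3*48 - 23/2 = -144 - 23/2 = -311/2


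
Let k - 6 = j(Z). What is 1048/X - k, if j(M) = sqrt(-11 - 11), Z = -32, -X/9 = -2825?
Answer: -151502/25425 - I*sqrt(22) ≈ -5.9588 - 4.6904*I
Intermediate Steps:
X = 25425 (X = -9*(-2825) = 25425)
j(M) = I*sqrt(22) (j(M) = sqrt(-22) = I*sqrt(22))
k = 6 + I*sqrt(22) ≈ 6.0 + 4.6904*I
1048/X - k = 1048/25425 - (6 + I*sqrt(22)) = 1048*(1/25425) + (-6 - I*sqrt(22)) = 1048/25425 + (-6 - I*sqrt(22)) = -151502/25425 - I*sqrt(22)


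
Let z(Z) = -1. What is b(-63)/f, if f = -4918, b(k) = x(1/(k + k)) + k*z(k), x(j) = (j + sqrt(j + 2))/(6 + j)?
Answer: -23782/1856545 - 3*sqrt(3514)/3713090 ≈ -0.012858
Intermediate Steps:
x(j) = (j + sqrt(2 + j))/(6 + j)
b(k) = -k + (sqrt(2 + 1/(2*k)) + 1/(2*k))/(6 + 1/(2*k)) (b(k) = (1/(k + k) + sqrt(2 + 1/(k + k)))/(6 + 1/(k + k)) + k*(-1) = (1/(2*k) + sqrt(2 + 1/(2*k)))/(6 + 1/(2*k)) - k = (sqrt(2 + 1/(2*k)) + 1/(2*k))/(6 + 1/(2*k)) - k = -k + (sqrt(2 + 1/(2*k)) + 1/(2*k))/(6 + 1/(2*k)))
b(-63)/f = ((1 - 1*(-63) - 12*(-63)**2 - 63*sqrt(8 + 2/(-63)))/(1 + 12*(-63)))/(-4918) = ((1 + 63 - 12*3969 - 63*sqrt(8 + 2*(-1/63)))/(1 - 756))*(-1/4918) = ((1 + 63 - 47628 - 63*sqrt(8 - 2/63))/(-755))*(-1/4918) = -(1 + 63 - 47628 - 3*sqrt(3514))/755*(-1/4918) = -(-47564 - 3*sqrt(3514))/755*(-1/4918) = (47564/755 + 3*sqrt(3514)/755)*(-1/4918) = -23782/1856545 - 3*sqrt(3514)/3713090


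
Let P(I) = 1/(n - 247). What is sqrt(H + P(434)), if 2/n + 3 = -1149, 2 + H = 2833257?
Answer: sqrt(57349632824372647)/142273 ≈ 1683.2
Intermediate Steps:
H = 2833255 (H = -2 + 2833257 = 2833255)
n = -1/576 (n = 2/(-3 - 1149) = 2/(-1152) = 2*(-1/1152) = -1/576 ≈ -0.0017361)
P(I) = -576/142273 (P(I) = 1/(-1/576 - 247) = 1/(-142273/576) = -576/142273)
sqrt(H + P(434)) = sqrt(2833255 - 576/142273) = sqrt(403095688039/142273) = sqrt(57349632824372647)/142273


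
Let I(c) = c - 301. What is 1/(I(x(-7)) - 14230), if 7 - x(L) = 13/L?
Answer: -7/101655 ≈ -6.8860e-5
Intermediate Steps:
x(L) = 7 - 13/L
I(c) = -301 + c
1/(I(x(-7)) - 14230) = 1/((-301 + (7 - 13/(-7))) - 14230) = 1/((-301 + (7 - 13*(-⅐))) - 14230) = 1/((-301 + (7 + 13/7)) - 14230) = 1/((-301 + 62/7) - 14230) = 1/(-2045/7 - 14230) = 1/(-101655/7) = -7/101655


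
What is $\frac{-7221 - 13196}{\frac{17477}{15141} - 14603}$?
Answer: $\frac{309133797}{221086546} \approx 1.3982$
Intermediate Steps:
$\frac{-7221 - 13196}{\frac{17477}{15141} - 14603} = - \frac{20417}{17477 \cdot \frac{1}{15141} - 14603} = - \frac{20417}{\frac{17477}{15141} - 14603} = - \frac{20417}{- \frac{221086546}{15141}} = \left(-20417\right) \left(- \frac{15141}{221086546}\right) = \frac{309133797}{221086546}$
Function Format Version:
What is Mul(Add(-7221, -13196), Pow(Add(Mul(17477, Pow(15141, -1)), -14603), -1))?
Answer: Rational(309133797, 221086546) ≈ 1.3982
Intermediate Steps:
Mul(Add(-7221, -13196), Pow(Add(Mul(17477, Pow(15141, -1)), -14603), -1)) = Mul(-20417, Pow(Add(Mul(17477, Rational(1, 15141)), -14603), -1)) = Mul(-20417, Pow(Add(Rational(17477, 15141), -14603), -1)) = Mul(-20417, Pow(Rational(-221086546, 15141), -1)) = Mul(-20417, Rational(-15141, 221086546)) = Rational(309133797, 221086546)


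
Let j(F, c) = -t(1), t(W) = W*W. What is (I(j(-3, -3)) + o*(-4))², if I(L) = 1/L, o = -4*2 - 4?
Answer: 2209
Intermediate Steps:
t(W) = W²
j(F, c) = -1 (j(F, c) = -1*1² = -1*1 = -1)
o = -12 (o = -8 - 4 = -12)
I(L) = 1/L
(I(j(-3, -3)) + o*(-4))² = (1/(-1) - 12*(-4))² = (-1 + 48)² = 47² = 2209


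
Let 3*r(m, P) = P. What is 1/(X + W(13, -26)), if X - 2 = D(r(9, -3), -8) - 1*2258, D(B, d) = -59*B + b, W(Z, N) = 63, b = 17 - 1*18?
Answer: -1/2135 ≈ -0.00046838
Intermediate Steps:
b = -1 (b = 17 - 18 = -1)
r(m, P) = P/3
D(B, d) = -1 - 59*B (D(B, d) = -59*B - 1 = -1 - 59*B)
X = -2198 (X = 2 + ((-1 - 59*(-3)/3) - 1*2258) = 2 + ((-1 - 59*(-1)) - 2258) = 2 + ((-1 + 59) - 2258) = 2 + (58 - 2258) = 2 - 2200 = -2198)
1/(X + W(13, -26)) = 1/(-2198 + 63) = 1/(-2135) = -1/2135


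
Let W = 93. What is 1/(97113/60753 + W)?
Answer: 20251/1915714 ≈ 0.010571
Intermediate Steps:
1/(97113/60753 + W) = 1/(97113/60753 + 93) = 1/(97113*(1/60753) + 93) = 1/(32371/20251 + 93) = 1/(1915714/20251) = 20251/1915714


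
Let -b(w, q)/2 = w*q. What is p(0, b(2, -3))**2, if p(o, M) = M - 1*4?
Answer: 64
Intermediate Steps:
b(w, q) = -2*q*w (b(w, q) = -2*w*q = -2*q*w)
p(o, M) = -4 + M (p(o, M) = M - 4 = -4 + M)
p(0, b(2, -3))**2 = (-4 - 2*(-3)*2)**2 = (-4 + 12)**2 = 8**2 = 64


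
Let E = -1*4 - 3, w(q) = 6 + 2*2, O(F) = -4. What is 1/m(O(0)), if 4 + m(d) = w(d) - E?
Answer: 1/13 ≈ 0.076923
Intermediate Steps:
w(q) = 10 (w(q) = 6 + 4 = 10)
E = -7 (E = -4 - 3 = -7)
m(d) = 13 (m(d) = -4 + (10 - 1*(-7)) = -4 + (10 + 7) = -4 + 17 = 13)
1/m(O(0)) = 1/13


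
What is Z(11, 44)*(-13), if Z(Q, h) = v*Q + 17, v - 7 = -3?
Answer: -793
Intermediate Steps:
v = 4 (v = 7 - 3 = 4)
Z(Q, h) = 17 + 4*Q (Z(Q, h) = 4*Q + 17 = 17 + 4*Q)
Z(11, 44)*(-13) = (17 + 4*11)*(-13) = (17 + 44)*(-13) = 61*(-13) = -793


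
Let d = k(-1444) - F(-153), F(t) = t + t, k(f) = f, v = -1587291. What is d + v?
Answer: -1588429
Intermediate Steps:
F(t) = 2*t
d = -1138 (d = -1444 - 2*(-153) = -1444 - 1*(-306) = -1444 + 306 = -1138)
d + v = -1138 - 1587291 = -1588429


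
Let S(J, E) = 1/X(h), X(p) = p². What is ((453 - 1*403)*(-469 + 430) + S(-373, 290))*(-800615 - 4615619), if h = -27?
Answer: 7699442026466/729 ≈ 1.0562e+10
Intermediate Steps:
S(J, E) = 1/729 (S(J, E) = 1/((-27)²) = 1/729)
((453 - 1*403)*(-469 + 430) + S(-373, 290))*(-800615 - 4615619) = ((453 - 1*403)*(-469 + 430) + 1/729)*(-800615 - 4615619) = ((453 - 403)*(-39) + 1/729)*(-5416234) = (50*(-39) + 1/729)*(-5416234) = (-1950 + 1/729)*(-5416234) = -1421549/729*(-5416234) = 7699442026466/729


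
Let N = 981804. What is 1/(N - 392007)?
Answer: 1/589797 ≈ 1.6955e-6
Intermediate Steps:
1/(N - 392007) = 1/(981804 - 392007) = 1/589797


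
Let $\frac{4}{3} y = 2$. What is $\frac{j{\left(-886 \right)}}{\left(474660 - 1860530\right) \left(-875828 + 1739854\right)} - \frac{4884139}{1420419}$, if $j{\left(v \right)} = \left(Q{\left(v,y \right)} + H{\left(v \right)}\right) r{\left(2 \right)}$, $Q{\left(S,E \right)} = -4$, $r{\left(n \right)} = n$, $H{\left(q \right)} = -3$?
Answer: $- \frac{224938591956471089}{65417272081999530} \approx -3.4385$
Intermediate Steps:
$y = \frac{3}{2}$ ($y = \frac{3}{4} \cdot 2 = \frac{3}{2} \approx 1.5$)
$j{\left(v \right)} = -14$ ($j{\left(v \right)} = \left(-4 - 3\right) 2 = \left(-7\right) 2 = -14$)
$\frac{j{\left(-886 \right)}}{\left(474660 - 1860530\right) \left(-875828 + 1739854\right)} - \frac{4884139}{1420419} = - \frac{14}{\left(474660 - 1860530\right) \left(-875828 + 1739854\right)} - \frac{4884139}{1420419} = - \frac{14}{\left(-1385870\right) 864026} - \frac{375703}{109263} = - \frac{14}{-1197427712620} - \frac{375703}{109263} = \left(-14\right) \left(- \frac{1}{1197427712620}\right) - \frac{375703}{109263} = \frac{7}{598713856310} - \frac{375703}{109263} = - \frac{224938591956471089}{65417272081999530}$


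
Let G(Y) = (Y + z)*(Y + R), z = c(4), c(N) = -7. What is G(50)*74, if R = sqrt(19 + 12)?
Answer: 159100 + 3182*sqrt(31) ≈ 1.7682e+5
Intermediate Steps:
z = -7
R = sqrt(31) ≈ 5.5678
G(Y) = (-7 + Y)*(Y + sqrt(31)) (G(Y) = (Y - 7)*(Y + sqrt(31)) = (-7 + Y)*(Y + sqrt(31)))
G(50)*74 = (50**2 - 7*50 - 7*sqrt(31) + 50*sqrt(31))*74 = (2500 - 350 - 7*sqrt(31) + 50*sqrt(31))*74 = (2150 + 43*sqrt(31))*74 = 159100 + 3182*sqrt(31)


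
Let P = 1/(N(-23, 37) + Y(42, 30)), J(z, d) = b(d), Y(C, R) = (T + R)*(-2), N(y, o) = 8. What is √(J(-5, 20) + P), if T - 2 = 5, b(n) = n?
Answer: √87054/66 ≈ 4.4704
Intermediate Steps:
T = 7 (T = 2 + 5 = 7)
Y(C, R) = -14 - 2*R (Y(C, R) = (7 + R)*(-2) = -14 - 2*R)
J(z, d) = d
P = -1/66 (P = 1/(8 + (-14 - 2*30)) = 1/(8 + (-14 - 60)) = 1/(8 - 74) = 1/(-66) = -1/66 ≈ -0.015152)
√(J(-5, 20) + P) = √(20 - 1/66) = √(1319/66) = √87054/66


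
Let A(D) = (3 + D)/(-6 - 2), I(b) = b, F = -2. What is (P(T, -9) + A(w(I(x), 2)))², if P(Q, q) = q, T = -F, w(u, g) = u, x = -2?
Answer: 5329/64 ≈ 83.266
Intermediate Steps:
T = 2 (T = -1*(-2) = 2)
A(D) = -3/8 - D/8 (A(D) = (3 + D)/(-8) = (3 + D)*(-⅛) = -3/8 - D/8)
(P(T, -9) + A(w(I(x), 2)))² = (-9 + (-3/8 - ⅛*(-2)))² = (-9 + (-3/8 + ¼))² = (-9 - ⅛)² = (-73/8)² = 5329/64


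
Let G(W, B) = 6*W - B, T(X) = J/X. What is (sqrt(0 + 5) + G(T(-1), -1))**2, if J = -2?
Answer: (13 + sqrt(5))**2 ≈ 232.14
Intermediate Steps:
T(X) = -2/X
G(W, B) = -B + 6*W
(sqrt(0 + 5) + G(T(-1), -1))**2 = (sqrt(0 + 5) + (-1*(-1) + 6*(-2/(-1))))**2 = (sqrt(5) + (1 + 6*(-2*(-1))))**2 = (sqrt(5) + (1 + 6*2))**2 = (sqrt(5) + (1 + 12))**2 = (sqrt(5) + 13)**2 = (13 + sqrt(5))**2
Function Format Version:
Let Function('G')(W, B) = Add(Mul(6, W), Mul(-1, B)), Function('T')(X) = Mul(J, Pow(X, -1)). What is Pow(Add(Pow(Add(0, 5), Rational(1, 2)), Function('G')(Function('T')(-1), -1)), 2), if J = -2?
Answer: Pow(Add(13, Pow(5, Rational(1, 2))), 2) ≈ 232.14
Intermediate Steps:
Function('T')(X) = Mul(-2, Pow(X, -1))
Function('G')(W, B) = Add(Mul(-1, B), Mul(6, W))
Pow(Add(Pow(Add(0, 5), Rational(1, 2)), Function('G')(Function('T')(-1), -1)), 2) = Pow(Add(Pow(Add(0, 5), Rational(1, 2)), Add(Mul(-1, -1), Mul(6, Mul(-2, Pow(-1, -1))))), 2) = Pow(Add(Pow(5, Rational(1, 2)), Add(1, Mul(6, Mul(-2, -1)))), 2) = Pow(Add(Pow(5, Rational(1, 2)), Add(1, Mul(6, 2))), 2) = Pow(Add(Pow(5, Rational(1, 2)), Add(1, 12)), 2) = Pow(Add(Pow(5, Rational(1, 2)), 13), 2) = Pow(Add(13, Pow(5, Rational(1, 2))), 2)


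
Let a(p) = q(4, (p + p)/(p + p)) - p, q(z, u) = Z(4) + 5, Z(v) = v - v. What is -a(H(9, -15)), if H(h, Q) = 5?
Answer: 0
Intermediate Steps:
Z(v) = 0
q(z, u) = 5 (q(z, u) = 0 + 5 = 5)
a(p) = 5 - p
-a(H(9, -15)) = -(5 - 1*5) = -(5 - 5) = -1*0 = 0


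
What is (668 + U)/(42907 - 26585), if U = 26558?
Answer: 13613/8161 ≈ 1.6681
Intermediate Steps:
(668 + U)/(42907 - 26585) = (668 + 26558)/(42907 - 26585) = 27226/16322 = 27226*(1/16322) = 13613/8161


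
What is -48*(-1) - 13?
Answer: 35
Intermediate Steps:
-48*(-1) - 13 = -16*(-3) - 13 = 48 - 13 = 35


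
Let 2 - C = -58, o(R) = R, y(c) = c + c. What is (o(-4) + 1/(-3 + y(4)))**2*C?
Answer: 4332/5 ≈ 866.40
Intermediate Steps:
y(c) = 2*c
C = 60 (C = 2 - 1*(-58) = 2 + 58 = 60)
(o(-4) + 1/(-3 + y(4)))**2*C = (-4 + 1/(-3 + 2*4))**2*60 = (-4 + 1/(-3 + 8))**2*60 = (-4 + 1/5)**2*60 = (-19/5)**2*60 = (361/25)*60 = 4332/5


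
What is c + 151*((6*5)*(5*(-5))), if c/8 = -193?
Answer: -114794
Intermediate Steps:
c = -1544 (c = 8*(-193) = -1544)
c + 151*((6*5)*(5*(-5))) = -1544 + 151*((6*5)*(5*(-5))) = -1544 + 151*(30*(-25)) = -1544 + 151*(-750) = -1544 - 113250 = -114794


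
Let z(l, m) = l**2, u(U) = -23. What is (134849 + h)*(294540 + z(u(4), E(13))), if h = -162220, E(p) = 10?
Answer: -8076333599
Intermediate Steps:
(134849 + h)*(294540 + z(u(4), E(13))) = (134849 - 162220)*(294540 + (-23)**2) = -27371*(294540 + 529) = -27371*295069 = -8076333599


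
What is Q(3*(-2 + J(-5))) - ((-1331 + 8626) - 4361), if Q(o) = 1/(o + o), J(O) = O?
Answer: -123229/42 ≈ -2934.0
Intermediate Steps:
Q(o) = 1/(2*o)
Q(3*(-2 + J(-5))) - ((-1331 + 8626) - 4361) = 1/(2*((3*(-2 - 5)))) - ((-1331 + 8626) - 4361) = 1/(2*((3*(-7)))) - (7295 - 4361) = (½)/(-21) - 1*2934 = (½)*(-1/21) - 2934 = -1/42 - 2934 = -123229/42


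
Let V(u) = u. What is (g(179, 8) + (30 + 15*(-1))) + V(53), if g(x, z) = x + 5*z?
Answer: 287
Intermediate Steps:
(g(179, 8) + (30 + 15*(-1))) + V(53) = ((179 + 5*8) + (30 + 15*(-1))) + 53 = ((179 + 40) + (30 - 15)) + 53 = (219 + 15) + 53 = 234 + 53 = 287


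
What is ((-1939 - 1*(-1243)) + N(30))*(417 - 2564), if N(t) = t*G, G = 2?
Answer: 1365492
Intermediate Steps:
N(t) = 2*t (N(t) = t*2 = 2*t)
((-1939 - 1*(-1243)) + N(30))*(417 - 2564) = ((-1939 - 1*(-1243)) + 2*30)*(417 - 2564) = ((-1939 + 1243) + 60)*(-2147) = (-696 + 60)*(-2147) = -636*(-2147) = 1365492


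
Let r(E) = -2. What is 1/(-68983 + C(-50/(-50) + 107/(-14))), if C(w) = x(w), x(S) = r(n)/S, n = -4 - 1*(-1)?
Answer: -93/6415391 ≈ -1.4496e-5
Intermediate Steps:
n = -3 (n = -4 + 1 = -3)
x(S) = -2/S
C(w) = -2/w
1/(-68983 + C(-50/(-50) + 107/(-14))) = 1/(-68983 - 2/(-50/(-50) + 107/(-14))) = 1/(-68983 - 2/(-50*(-1/50) + 107*(-1/14))) = 1/(-68983 - 2/(1 - 107/14)) = 1/(-68983 - 2/(-93/14)) = 1/(-68983 - 2*(-14/93)) = 1/(-68983 + 28/93) = 1/(-6415391/93) = -93/6415391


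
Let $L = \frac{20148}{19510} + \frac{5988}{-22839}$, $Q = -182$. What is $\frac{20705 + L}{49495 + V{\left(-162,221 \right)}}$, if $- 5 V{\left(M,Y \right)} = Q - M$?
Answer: $\frac{1537710216957}{3676034077685} \approx 0.41831$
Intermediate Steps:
$V{\left(M,Y \right)} = \frac{182}{5} + \frac{M}{5}$ ($V{\left(M,Y \right)} = - \frac{-182 - M}{5} = \frac{182}{5} + \frac{M}{5}$)
$L = \frac{57222382}{74264815}$ ($L = 20148 \cdot \frac{1}{19510} + 5988 \left(- \frac{1}{22839}\right) = \frac{10074}{9755} - \frac{1996}{7613} = \frac{57222382}{74264815} \approx 0.77052$)
$\frac{20705 + L}{49495 + V{\left(-162,221 \right)}} = \frac{20705 + \frac{57222382}{74264815}}{49495 + \left(\frac{182}{5} + \frac{1}{5} \left(-162\right)\right)} = \frac{1537710216957}{74264815 \left(49495 + \left(\frac{182}{5} - \frac{162}{5}\right)\right)} = \frac{1537710216957}{74264815 \left(49495 + 4\right)} = \frac{1537710216957}{74264815 \cdot 49499} = \frac{1537710216957}{74264815} \cdot \frac{1}{49499} = \frac{1537710216957}{3676034077685}$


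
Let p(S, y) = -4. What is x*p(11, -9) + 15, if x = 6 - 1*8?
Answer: 23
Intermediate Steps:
x = -2 (x = 6 - 8 = -2)
x*p(11, -9) + 15 = -2*(-4) + 15 = 8 + 15 = 23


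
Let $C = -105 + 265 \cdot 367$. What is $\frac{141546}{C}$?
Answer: $\frac{70773}{48575} \approx 1.457$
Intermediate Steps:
$C = 97150$ ($C = -105 + 97255 = 97150$)
$\frac{141546}{C} = \frac{141546}{97150} = 141546 \cdot \frac{1}{97150} = \frac{70773}{48575}$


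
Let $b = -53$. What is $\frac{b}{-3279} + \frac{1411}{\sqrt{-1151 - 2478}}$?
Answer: $\frac{53}{3279} - \frac{1411 i \sqrt{3629}}{3629} \approx 0.016163 - 23.423 i$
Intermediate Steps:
$\frac{b}{-3279} + \frac{1411}{\sqrt{-1151 - 2478}} = - \frac{53}{-3279} + \frac{1411}{\sqrt{-1151 - 2478}} = \left(-53\right) \left(- \frac{1}{3279}\right) + \frac{1411}{\sqrt{-3629}} = \frac{53}{3279} + \frac{1411}{i \sqrt{3629}} = \frac{53}{3279} + 1411 \left(- \frac{i \sqrt{3629}}{3629}\right) = \frac{53}{3279} - \frac{1411 i \sqrt{3629}}{3629}$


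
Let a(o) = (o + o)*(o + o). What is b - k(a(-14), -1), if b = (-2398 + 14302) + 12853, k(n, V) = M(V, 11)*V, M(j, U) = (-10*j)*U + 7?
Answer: 24874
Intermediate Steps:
M(j, U) = 7 - 10*U*j (M(j, U) = -10*U*j + 7 = 7 - 10*U*j)
a(o) = 4*o**2 (a(o) = (2*o)*(2*o) = 4*o**2)
k(n, V) = V*(7 - 110*V) (k(n, V) = (7 - 10*11*V)*V = (7 - 110*V)*V = V*(7 - 110*V))
b = 24757 (b = 11904 + 12853 = 24757)
b - k(a(-14), -1) = 24757 - (-1)*(7 - 110*(-1)) = 24757 - (-1)*(7 + 110) = 24757 - (-1)*117 = 24757 - 1*(-117) = 24757 + 117 = 24874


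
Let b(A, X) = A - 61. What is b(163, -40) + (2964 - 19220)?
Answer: -16154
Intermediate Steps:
b(A, X) = -61 + A
b(163, -40) + (2964 - 19220) = (-61 + 163) + (2964 - 19220) = 102 - 16256 = -16154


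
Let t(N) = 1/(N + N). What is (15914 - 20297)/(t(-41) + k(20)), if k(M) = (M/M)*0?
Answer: 359406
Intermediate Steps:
k(M) = 0 (k(M) = 1*0 = 0)
t(N) = 1/(2*N)
(15914 - 20297)/(t(-41) + k(20)) = (15914 - 20297)/((1/2)/(-41) + 0) = -4383/((1/2)*(-1/41) + 0) = -4383/(-1/82 + 0) = -4383/(-1/82) = -4383*(-82) = 359406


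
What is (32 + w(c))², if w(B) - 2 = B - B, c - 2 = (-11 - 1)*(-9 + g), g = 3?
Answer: 1156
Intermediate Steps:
c = 74 (c = 2 + (-11 - 1)*(-9 + 3) = 2 - 12*(-6) = 2 + 72 = 74)
w(B) = 2 (w(B) = 2 + (B - B) = 2 + 0 = 2)
(32 + w(c))² = (32 + 2)² = 34² = 1156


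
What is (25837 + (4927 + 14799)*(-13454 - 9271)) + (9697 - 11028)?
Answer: -448248844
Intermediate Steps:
(25837 + (4927 + 14799)*(-13454 - 9271)) + (9697 - 11028) = (25837 + 19726*(-22725)) - 1331 = (25837 - 448273350) - 1331 = -448247513 - 1331 = -448248844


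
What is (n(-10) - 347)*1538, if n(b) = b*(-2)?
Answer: -502926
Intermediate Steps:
n(b) = -2*b
(n(-10) - 347)*1538 = (-2*(-10) - 347)*1538 = (20 - 347)*1538 = -327*1538 = -502926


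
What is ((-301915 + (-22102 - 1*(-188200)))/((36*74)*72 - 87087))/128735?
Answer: -135817/13481257935 ≈ -1.0075e-5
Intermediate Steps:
((-301915 + (-22102 - 1*(-188200)))/((36*74)*72 - 87087))/128735 = ((-301915 + (-22102 + 188200))/(2664*72 - 87087))*(1/128735) = ((-301915 + 166098)/(191808 - 87087))*(1/128735) = -135817/104721*(1/128735) = -135817*1/104721*(1/128735) = -135817/104721*1/128735 = -135817/13481257935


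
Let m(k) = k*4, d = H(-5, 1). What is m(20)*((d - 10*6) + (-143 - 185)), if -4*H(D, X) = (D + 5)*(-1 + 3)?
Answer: -31040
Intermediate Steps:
H(D, X) = -5/2 - D/2 (H(D, X) = -(D + 5)*(-1 + 3)/4 = -(5 + D)*2/4 = -(10 + 2*D)/4 = -5/2 - D/2)
d = 0 (d = -5/2 - ½*(-5) = -5/2 + 5/2 = 0)
m(k) = 4*k
m(20)*((d - 10*6) + (-143 - 185)) = (4*20)*((0 - 10*6) + (-143 - 185)) = 80*((0 - 60) - 328) = 80*(-60 - 328) = 80*(-388) = -31040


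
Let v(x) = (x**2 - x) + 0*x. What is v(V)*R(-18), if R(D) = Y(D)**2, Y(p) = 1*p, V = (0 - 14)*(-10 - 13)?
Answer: 33489288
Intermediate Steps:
V = 322 (V = -14*(-23) = 322)
Y(p) = p
R(D) = D**2
v(x) = x**2 - x (v(x) = (x**2 - x) + 0 = x**2 - x)
v(V)*R(-18) = (322*(-1 + 322))*(-18)**2 = (322*321)*324 = 103362*324 = 33489288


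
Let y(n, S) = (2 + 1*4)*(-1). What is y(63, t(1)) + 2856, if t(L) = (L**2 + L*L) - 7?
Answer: 2850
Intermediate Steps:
t(L) = -7 + 2*L**2 (t(L) = (L**2 + L**2) - 7 = 2*L**2 - 7 = -7 + 2*L**2)
y(n, S) = -6 (y(n, S) = (2 + 4)*(-1) = 6*(-1) = -6)
y(63, t(1)) + 2856 = -6 + 2856 = 2850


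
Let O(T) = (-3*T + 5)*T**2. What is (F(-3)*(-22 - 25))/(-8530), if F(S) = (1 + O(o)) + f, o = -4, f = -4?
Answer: 12643/8530 ≈ 1.4822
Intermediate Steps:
O(T) = T**2*(5 - 3*T) (O(T) = (5 - 3*T)*T**2 = T**2*(5 - 3*T))
F(S) = 269 (F(S) = (1 + (-4)**2*(5 - 3*(-4))) - 4 = (1 + 16*(5 + 12)) - 4 = (1 + 16*17) - 4 = (1 + 272) - 4 = 273 - 4 = 269)
(F(-3)*(-22 - 25))/(-8530) = (269*(-22 - 25))/(-8530) = (269*(-47))*(-1/8530) = -12643*(-1/8530) = 12643/8530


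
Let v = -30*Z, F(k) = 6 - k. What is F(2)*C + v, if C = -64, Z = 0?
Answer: -256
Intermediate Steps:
v = 0 (v = -30*0 = 0)
F(2)*C + v = (6 - 1*2)*(-64) + 0 = (6 - 2)*(-64) + 0 = 4*(-64) + 0 = -256 + 0 = -256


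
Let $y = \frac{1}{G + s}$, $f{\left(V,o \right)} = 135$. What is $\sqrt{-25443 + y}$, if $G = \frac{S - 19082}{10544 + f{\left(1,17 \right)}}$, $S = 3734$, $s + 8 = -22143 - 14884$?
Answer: $\frac{i \sqrt{3980044207834461152394}}{395512113} \approx 159.51 i$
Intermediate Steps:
$s = -37035$ ($s = -8 - 37027 = -37035$)
$G = - \frac{15348}{10679}$ ($G = \frac{3734 - 19082}{10544 + 135} = - \frac{15348}{10679} \approx -1.4372$)
$y = - \frac{10679}{395512113}$ ($y = \frac{1}{- \frac{15348}{10679} - 37035} = \frac{1}{- \frac{395512113}{10679}} = - \frac{10679}{395512113} \approx -2.7 \cdot 10^{-5}$)
$\sqrt{-25443 + y} = \sqrt{-25443 - \frac{10679}{395512113}} = \sqrt{- \frac{10063014701738}{395512113}} = \frac{i \sqrt{3980044207834461152394}}{395512113}$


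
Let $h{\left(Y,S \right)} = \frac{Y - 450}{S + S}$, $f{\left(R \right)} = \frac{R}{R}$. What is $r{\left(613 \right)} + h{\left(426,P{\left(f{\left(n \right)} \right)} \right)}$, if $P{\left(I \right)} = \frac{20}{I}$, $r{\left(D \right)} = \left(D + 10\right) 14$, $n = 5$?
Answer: $\frac{43607}{5} \approx 8721.4$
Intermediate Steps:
$r{\left(D \right)} = 140 + 14 D$ ($r{\left(D \right)} = \left(10 + D\right) 14 = 140 + 14 D$)
$f{\left(R \right)} = 1$
$h{\left(Y,S \right)} = \frac{-450 + Y}{2 S}$
$r{\left(613 \right)} + h{\left(426,P{\left(f{\left(n \right)} \right)} \right)} = \left(140 + 14 \cdot 613\right) + \frac{-450 + 426}{2 \cdot \frac{20}{1}} = \left(140 + 8582\right) + \frac{1}{2} \frac{1}{20 \cdot 1} \left(-24\right) = 8722 + \frac{1}{2} \cdot \frac{1}{20} \left(-24\right) = 8722 - \frac{3}{5} = \frac{43607}{5}$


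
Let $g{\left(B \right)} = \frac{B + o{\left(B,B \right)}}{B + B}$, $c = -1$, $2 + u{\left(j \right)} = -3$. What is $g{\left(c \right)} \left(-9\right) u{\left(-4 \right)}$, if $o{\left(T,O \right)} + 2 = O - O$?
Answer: $\frac{135}{2} \approx 67.5$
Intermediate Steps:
$u{\left(j \right)} = -5$ ($u{\left(j \right)} = -2 - 3 = -5$)
$o{\left(T,O \right)} = -2$ ($o{\left(T,O \right)} = -2 + \left(O - O\right) = -2 + 0 = -2$)
$g{\left(B \right)} = \frac{-2 + B}{2 B}$ ($g{\left(B \right)} = \frac{B - 2}{B + B} = \frac{-2 + B}{2 B}$)
$g{\left(c \right)} \left(-9\right) u{\left(-4 \right)} = \frac{-2 - 1}{2 \left(-1\right)} \left(-9\right) \left(-5\right) = \frac{1}{2} \left(-1\right) \left(-3\right) \left(-9\right) \left(-5\right) = \frac{3}{2} \left(-9\right) \left(-5\right) = \left(- \frac{27}{2}\right) \left(-5\right) = \frac{135}{2}$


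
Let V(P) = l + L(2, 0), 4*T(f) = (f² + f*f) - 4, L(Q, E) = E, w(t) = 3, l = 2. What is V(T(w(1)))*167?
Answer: 334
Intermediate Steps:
T(f) = -1 + f²/2 (T(f) = ((f² + f*f) - 4)/4 = ((f² + f²) - 4)/4 = (2*f² - 4)/4 = (-4 + 2*f²)/4 = -1 + f²/2)
V(P) = 2 (V(P) = 2 + 0 = 2)
V(T(w(1)))*167 = 2*167 = 334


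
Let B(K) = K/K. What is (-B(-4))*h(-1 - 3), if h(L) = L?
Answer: 4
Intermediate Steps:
B(K) = 1
(-B(-4))*h(-1 - 3) = (-1*1)*(-1 - 3) = -1*(-4) = 4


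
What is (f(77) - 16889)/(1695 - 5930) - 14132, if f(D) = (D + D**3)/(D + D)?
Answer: -59835096/4235 ≈ -14129.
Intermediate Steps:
f(D) = (D + D**3)/(2*D) (f(D) = (D + D**3)/((2*D)) = (D + D**3)*(1/(2*D)) = (D + D**3)/(2*D))
(f(77) - 16889)/(1695 - 5930) - 14132 = ((1/2 + (1/2)*77**2) - 16889)/(1695 - 5930) - 14132 = ((1/2 + (1/2)*5929) - 16889)/(-4235) - 14132 = ((1/2 + 5929/2) - 16889)*(-1/4235) - 14132 = (2965 - 16889)*(-1/4235) - 14132 = -13924*(-1/4235) - 14132 = 13924/4235 - 14132 = -59835096/4235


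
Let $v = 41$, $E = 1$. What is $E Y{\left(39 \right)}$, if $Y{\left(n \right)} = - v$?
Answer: $-41$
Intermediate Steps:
$Y{\left(n \right)} = -41$ ($Y{\left(n \right)} = \left(-1\right) 41 = -41$)
$E Y{\left(39 \right)} = 1 \left(-41\right) = -41$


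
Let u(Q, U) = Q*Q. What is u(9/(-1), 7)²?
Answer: 6561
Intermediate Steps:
u(Q, U) = Q²
u(9/(-1), 7)² = ((9/(-1))²)² = ((9*(-1))²)² = ((-9)²)² = 81² = 6561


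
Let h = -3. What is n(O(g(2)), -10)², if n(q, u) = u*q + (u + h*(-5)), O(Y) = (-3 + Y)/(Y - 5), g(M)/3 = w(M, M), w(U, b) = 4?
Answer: 3025/49 ≈ 61.735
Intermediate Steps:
g(M) = 12 (g(M) = 3*4 = 12)
O(Y) = (-3 + Y)/(-5 + Y)
n(q, u) = 15 + u + q*u (n(q, u) = u*q + (u - 3*(-5)) = q*u + (u + 15) = q*u + (15 + u) = 15 + u + q*u)
n(O(g(2)), -10)² = (15 - 10 + ((-3 + 12)/(-5 + 12))*(-10))² = (15 - 10 + (9/7)*(-10))² = (15 - 10 - 90/7)² = (-55/7)² = 3025/49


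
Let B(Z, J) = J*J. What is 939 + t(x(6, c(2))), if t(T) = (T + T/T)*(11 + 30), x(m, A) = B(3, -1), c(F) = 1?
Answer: 1021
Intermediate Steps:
B(Z, J) = J²
x(m, A) = 1 (x(m, A) = (-1)² = 1)
t(T) = 41 + 41*T (t(T) = (T + 1)*41 = (1 + T)*41 = 41 + 41*T)
939 + t(x(6, c(2))) = 939 + (41 + 41*1) = 939 + (41 + 41) = 939 + 82 = 1021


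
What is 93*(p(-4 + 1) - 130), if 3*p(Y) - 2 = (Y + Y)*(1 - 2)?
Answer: -11842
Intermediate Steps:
p(Y) = ⅔ - 2*Y/3 (p(Y) = ⅔ + ((Y + Y)*(1 - 2))/3 = ⅔ + ((2*Y)*(-1))/3 = ⅔ + (-2*Y)/3 = ⅔ - 2*Y/3)
93*(p(-4 + 1) - 130) = 93*((⅔ - 2*(-4 + 1)/3) - 130) = 93*((⅔ - ⅔*(-3)) - 130) = 93*((⅔ + 2) - 130) = 93*(8/3 - 130) = 93*(-382/3) = -11842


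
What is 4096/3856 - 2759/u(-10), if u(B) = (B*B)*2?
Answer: -613719/48200 ≈ -12.733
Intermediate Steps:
u(B) = 2*B² (u(B) = B²*2 = 2*B²)
4096/3856 - 2759/u(-10) = 4096/3856 - 2759/(2*(-10)²) = 4096*(1/3856) - 2759/(2*100) = 256/241 - 2759/200 = -613719/48200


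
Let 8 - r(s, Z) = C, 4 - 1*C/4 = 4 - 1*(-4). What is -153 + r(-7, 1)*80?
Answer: 1767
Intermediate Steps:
C = -16 (C = 16 - 4*(4 - 1*(-4)) = 16 - 4*(4 + 4) = 16 - 4*8 = 16 - 32 = -16)
r(s, Z) = 24 (r(s, Z) = 8 - 1*(-16) = 8 + 16 = 24)
-153 + r(-7, 1)*80 = -153 + 24*80 = -153 + 1920 = 1767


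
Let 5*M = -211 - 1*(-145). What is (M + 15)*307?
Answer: 2763/5 ≈ 552.60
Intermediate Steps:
M = -66/5 (M = (-211 - 1*(-145))/5 = (-211 + 145)/5 = (⅕)*(-66) = -66/5 ≈ -13.200)
(M + 15)*307 = (-66/5 + 15)*307 = (9/5)*307 = 2763/5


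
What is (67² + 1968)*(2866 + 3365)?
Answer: 40233567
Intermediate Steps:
(67² + 1968)*(2866 + 3365) = (4489 + 1968)*6231 = 6457*6231 = 40233567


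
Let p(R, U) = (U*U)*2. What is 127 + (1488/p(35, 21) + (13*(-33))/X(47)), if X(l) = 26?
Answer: 32983/294 ≈ 112.19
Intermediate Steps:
p(R, U) = 2*U² (p(R, U) = U²*2 = 2*U²)
127 + (1488/p(35, 21) + (13*(-33))/X(47)) = 127 + (1488/((2*21²)) + (13*(-33))/26) = 127 + (1488/((2*441)) - 429*1/26) = 127 + (1488/882 - 33/2) = 127 + (1488*(1/882) - 33/2) = 127 + (248/147 - 33/2) = 127 - 4355/294 = 32983/294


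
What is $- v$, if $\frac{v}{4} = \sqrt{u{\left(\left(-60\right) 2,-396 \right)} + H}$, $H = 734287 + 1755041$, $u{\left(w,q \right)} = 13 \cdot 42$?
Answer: $- 4 \sqrt{2489874} \approx -6311.7$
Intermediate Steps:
$u{\left(w,q \right)} = 546$
$H = 2489328$
$v = 4 \sqrt{2489874}$ ($v = 4 \sqrt{546 + 2489328} = 4 \sqrt{2489874} \approx 6311.7$)
$- v = - 4 \sqrt{2489874}$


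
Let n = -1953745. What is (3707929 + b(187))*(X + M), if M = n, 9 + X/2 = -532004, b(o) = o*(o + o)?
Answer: -11400737474457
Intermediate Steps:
b(o) = 2*o**2 (b(o) = o*(2*o) = 2*o**2)
X = -1064026 (X = -18 + 2*(-532004) = -18 - 1064008 = -1064026)
M = -1953745
(3707929 + b(187))*(X + M) = (3707929 + 2*187**2)*(-1064026 - 1953745) = (3707929 + 2*34969)*(-3017771) = (3707929 + 69938)*(-3017771) = 3777867*(-3017771) = -11400737474457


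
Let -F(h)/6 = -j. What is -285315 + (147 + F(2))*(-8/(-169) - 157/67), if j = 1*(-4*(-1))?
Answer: -3235067232/11323 ≈ -2.8571e+5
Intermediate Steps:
j = 4 (j = 1*4 = 4)
F(h) = 24 (F(h) = -(-6)*4 = -6*(-4) = 24)
-285315 + (147 + F(2))*(-8/(-169) - 157/67) = -285315 + (147 + 24)*(-8/(-169) - 157/67) = -285315 + 171*(-8*(-1/169) - 157*1/67) = -285315 + 171*(8/169 - 157/67) = -285315 + 171*(-25997/11323) = -285315 - 4445487/11323 = -3235067232/11323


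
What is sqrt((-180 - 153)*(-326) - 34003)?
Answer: sqrt(74555) ≈ 273.05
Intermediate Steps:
sqrt((-180 - 153)*(-326) - 34003) = sqrt(-333*(-326) - 34003) = sqrt(108558 - 34003) = sqrt(74555)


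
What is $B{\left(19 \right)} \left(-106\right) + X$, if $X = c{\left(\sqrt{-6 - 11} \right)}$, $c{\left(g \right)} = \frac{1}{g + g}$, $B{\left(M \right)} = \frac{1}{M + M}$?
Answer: $- \frac{53}{19} - \frac{i \sqrt{17}}{34} \approx -2.7895 - 0.12127 i$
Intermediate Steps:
$B{\left(M \right)} = \frac{1}{2 M}$
$c{\left(g \right)} = \frac{1}{2 g}$
$X = - \frac{i \sqrt{17}}{34}$ ($X = \frac{1}{2 \sqrt{-6 - 11}} = \frac{1}{2 \sqrt{-17}} = \frac{1}{2 i \sqrt{17}} = \frac{\left(- \frac{1}{17}\right) i \sqrt{17}}{2} = - \frac{i \sqrt{17}}{34} \approx - 0.12127 i$)
$B{\left(19 \right)} \left(-106\right) + X = \frac{1}{2 \cdot 19} \left(-106\right) - \frac{i \sqrt{17}}{34} = \frac{1}{2} \cdot \frac{1}{19} \left(-106\right) - \frac{i \sqrt{17}}{34} = \frac{1}{38} \left(-106\right) - \frac{i \sqrt{17}}{34} = - \frac{53}{19} - \frac{i \sqrt{17}}{34}$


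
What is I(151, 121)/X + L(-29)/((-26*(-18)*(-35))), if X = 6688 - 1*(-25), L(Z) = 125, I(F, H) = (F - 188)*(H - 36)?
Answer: -1495835/3141684 ≈ -0.47613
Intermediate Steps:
I(F, H) = (-188 + F)*(-36 + H)
X = 6713 (X = 6688 + 25 = 6713)
I(151, 121)/X + L(-29)/((-26*(-18)*(-35))) = (6768 - 188*121 - 36*151 + 151*121)/6713 + 125/((-26*(-18)*(-35))) = (6768 - 22748 - 5436 + 18271)*(1/6713) + 125/((468*(-35))) = -3145*1/6713 + 125/(-16380) = -3145/6713 + 125*(-1/16380) = -3145/6713 - 25/3276 = -1495835/3141684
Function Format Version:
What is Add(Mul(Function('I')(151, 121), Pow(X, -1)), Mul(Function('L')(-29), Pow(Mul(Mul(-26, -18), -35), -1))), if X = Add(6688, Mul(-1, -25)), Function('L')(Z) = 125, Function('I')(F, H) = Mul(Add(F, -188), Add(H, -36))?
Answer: Rational(-1495835, 3141684) ≈ -0.47613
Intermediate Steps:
Function('I')(F, H) = Mul(Add(-188, F), Add(-36, H))
X = 6713 (X = Add(6688, 25) = 6713)
Add(Mul(Function('I')(151, 121), Pow(X, -1)), Mul(Function('L')(-29), Pow(Mul(Mul(-26, -18), -35), -1))) = Add(Mul(Add(6768, Mul(-188, 121), Mul(-36, 151), Mul(151, 121)), Pow(6713, -1)), Mul(125, Pow(Mul(Mul(-26, -18), -35), -1))) = Add(Mul(Add(6768, -22748, -5436, 18271), Rational(1, 6713)), Mul(125, Pow(Mul(468, -35), -1))) = Add(Mul(-3145, Rational(1, 6713)), Mul(125, Pow(-16380, -1))) = Add(Rational(-3145, 6713), Mul(125, Rational(-1, 16380))) = Add(Rational(-3145, 6713), Rational(-25, 3276)) = Rational(-1495835, 3141684)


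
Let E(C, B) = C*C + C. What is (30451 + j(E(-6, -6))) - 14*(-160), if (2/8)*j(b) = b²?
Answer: 36291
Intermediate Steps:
E(C, B) = C + C² (E(C, B) = C² + C = C + C²)
j(b) = 4*b²
(30451 + j(E(-6, -6))) - 14*(-160) = (30451 + 4*(-6*(1 - 6))²) - 14*(-160) = (30451 + 4*(-6*(-5))²) + 2240 = (30451 + 4*30²) + 2240 = (30451 + 4*900) + 2240 = (30451 + 3600) + 2240 = 34051 + 2240 = 36291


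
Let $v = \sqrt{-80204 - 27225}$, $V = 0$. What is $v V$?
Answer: $0$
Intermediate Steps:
$v = i \sqrt{107429}$ ($v = \sqrt{-107429} = i \sqrt{107429} \approx 327.76 i$)
$v V = i \sqrt{107429} \cdot 0 = 0$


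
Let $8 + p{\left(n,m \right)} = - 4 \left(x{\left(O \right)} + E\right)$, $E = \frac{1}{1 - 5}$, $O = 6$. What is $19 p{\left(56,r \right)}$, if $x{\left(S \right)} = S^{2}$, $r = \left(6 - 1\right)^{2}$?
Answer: $-2869$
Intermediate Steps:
$E = - \frac{1}{4}$ ($E = \frac{1}{-4} = - \frac{1}{4} \approx -0.25$)
$r = 25$ ($r = 5^{2} = 25$)
$p{\left(n,m \right)} = -151$ ($p{\left(n,m \right)} = -8 - 4 \left(6^{2} - \frac{1}{4}\right) = -8 - 4 \left(36 - \frac{1}{4}\right) = -8 - 143 = -151$)
$19 p{\left(56,r \right)} = 19 \left(-151\right) = -2869$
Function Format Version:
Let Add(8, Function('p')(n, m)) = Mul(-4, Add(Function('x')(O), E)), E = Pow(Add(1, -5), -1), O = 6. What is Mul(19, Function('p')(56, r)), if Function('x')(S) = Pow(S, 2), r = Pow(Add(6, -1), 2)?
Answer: -2869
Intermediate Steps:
E = Rational(-1, 4) (E = Pow(-4, -1) = Rational(-1, 4) ≈ -0.25000)
r = 25 (r = Pow(5, 2) = 25)
Function('p')(n, m) = -151 (Function('p')(n, m) = Add(-8, Mul(-4, Add(Pow(6, 2), Rational(-1, 4)))) = Add(-8, Mul(-4, Add(36, Rational(-1, 4)))) = Add(-8, Mul(-4, Rational(143, 4))) = Add(-8, -143) = -151)
Mul(19, Function('p')(56, r)) = Mul(19, -151) = -2869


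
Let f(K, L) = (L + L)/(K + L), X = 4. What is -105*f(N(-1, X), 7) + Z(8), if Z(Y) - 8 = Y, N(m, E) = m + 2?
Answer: -671/4 ≈ -167.75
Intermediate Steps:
N(m, E) = 2 + m
f(K, L) = 2*L/(K + L) (f(K, L) = (2*L)/(K + L) = 2*L/(K + L))
Z(Y) = 8 + Y
-105*f(N(-1, X), 7) + Z(8) = -210*7/((2 - 1) + 7) + (8 + 8) = -210*7/(1 + 7) + 16 = -210*7/8 + 16 = -105*7/4 + 16 = -735/4 + 16 = -671/4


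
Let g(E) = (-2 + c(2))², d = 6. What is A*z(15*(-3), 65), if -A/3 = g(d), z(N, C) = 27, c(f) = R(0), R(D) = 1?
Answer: -81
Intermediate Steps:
c(f) = 1
g(E) = 1 (g(E) = (-2 + 1)² = (-1)² = 1)
A = -3 (A = -3*1 = -3)
A*z(15*(-3), 65) = -3*27 = -81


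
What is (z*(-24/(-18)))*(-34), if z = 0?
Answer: 0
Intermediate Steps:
(z*(-24/(-18)))*(-34) = (0*(-24/(-18)))*(-34) = (0*(-24*(-1/18)))*(-34) = (0*(4/3))*(-34) = 0*(-34) = 0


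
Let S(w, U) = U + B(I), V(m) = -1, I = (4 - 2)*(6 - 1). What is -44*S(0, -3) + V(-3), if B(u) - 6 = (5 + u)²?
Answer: -10033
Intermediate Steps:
I = 10 (I = 2*5 = 10)
B(u) = 6 + (5 + u)²
S(w, U) = 231 + U (S(w, U) = U + (6 + (5 + 10)²) = U + (6 + 15²) = U + (6 + 225) = U + 231 = 231 + U)
-44*S(0, -3) + V(-3) = -44*(231 - 3) - 1 = -44*228 - 1 = -10032 - 1 = -10033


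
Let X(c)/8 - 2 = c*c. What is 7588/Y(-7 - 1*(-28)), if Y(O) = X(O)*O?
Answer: 271/2658 ≈ 0.10196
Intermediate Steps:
X(c) = 16 + 8*c² (X(c) = 16 + 8*(c*c) = 16 + 8*c²)
Y(O) = O*(16 + 8*O²) (Y(O) = (16 + 8*O²)*O = O*(16 + 8*O²))
7588/Y(-7 - 1*(-28)) = 7588/((8*(-7 - 1*(-28))*(2 + (-7 - 1*(-28))²))) = 7588/((8*(-7 + 28)*(2 + (-7 + 28)²))) = 7588/((8*21*(2 + 21²))) = 7588/((8*21*(2 + 441))) = 7588/((8*21*443)) = 7588/74424 = 7588*(1/74424) = 271/2658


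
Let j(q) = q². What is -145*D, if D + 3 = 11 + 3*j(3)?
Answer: -5075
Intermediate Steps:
D = 35 (D = -3 + (11 + 3*3²) = -3 + (11 + 3*9) = -3 + (11 + 27) = -3 + 38 = 35)
-145*D = -145*35 = -5075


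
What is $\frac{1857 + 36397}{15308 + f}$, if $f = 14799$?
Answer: $\frac{38254}{30107} \approx 1.2706$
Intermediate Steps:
$\frac{1857 + 36397}{15308 + f} = \frac{1857 + 36397}{15308 + 14799} = \frac{38254}{30107}$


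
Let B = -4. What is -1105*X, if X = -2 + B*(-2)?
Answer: -6630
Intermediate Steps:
X = 6 (X = -2 - 4*(-2) = -2 + 8 = 6)
-1105*X = -1105*6 = -6630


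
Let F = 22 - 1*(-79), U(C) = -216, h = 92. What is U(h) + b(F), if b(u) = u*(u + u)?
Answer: 20186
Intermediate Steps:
F = 101 (F = 22 + 79 = 101)
b(u) = 2*u² (b(u) = u*(2*u) = 2*u²)
U(h) + b(F) = -216 + 2*101² = -216 + 2*10201 = -216 + 20402 = 20186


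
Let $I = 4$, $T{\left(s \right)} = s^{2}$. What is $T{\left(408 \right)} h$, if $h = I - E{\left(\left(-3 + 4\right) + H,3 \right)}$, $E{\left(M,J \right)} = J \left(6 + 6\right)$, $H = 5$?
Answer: $-5326848$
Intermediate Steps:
$E{\left(M,J \right)} = 12 J$ ($E{\left(M,J \right)} = J 12 = 12 J$)
$h = -32$ ($h = 4 - 12 \cdot 3 = 4 - 36 = -32$)
$T{\left(408 \right)} h = 408^{2} \left(-32\right) = 166464 \left(-32\right) = -5326848$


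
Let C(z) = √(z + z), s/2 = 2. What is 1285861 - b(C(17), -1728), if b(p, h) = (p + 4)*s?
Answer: 1285845 - 4*√34 ≈ 1.2858e+6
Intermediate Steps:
s = 4 (s = 2*2 = 4)
C(z) = √2*√z (C(z) = √(2*z) = √2*√z)
b(p, h) = 16 + 4*p (b(p, h) = (p + 4)*4 = (4 + p)*4 = 16 + 4*p)
1285861 - b(C(17), -1728) = 1285861 - (16 + 4*(√2*√17)) = 1285861 - (16 + 4*√34) = 1285861 + (-16 - 4*√34) = 1285845 - 4*√34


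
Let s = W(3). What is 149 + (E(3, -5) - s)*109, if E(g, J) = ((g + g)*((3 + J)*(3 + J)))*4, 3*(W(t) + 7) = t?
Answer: 11267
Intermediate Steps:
W(t) = -7 + t/3
s = -6 (s = -7 + (⅓)*3 = -7 + 1 = -6)
E(g, J) = 8*g*(3 + J)² (E(g, J) = ((2*g)*(3 + J)²)*4 = (2*g*(3 + J)²)*4 = 8*g*(3 + J)²)
149 + (E(3, -5) - s)*109 = 149 + (8*3*(3 - 5)² - 1*(-6))*109 = 149 + (8*3*(-2)² + 6)*109 = 149 + (8*3*4 + 6)*109 = 149 + (96 + 6)*109 = 149 + 102*109 = 149 + 11118 = 11267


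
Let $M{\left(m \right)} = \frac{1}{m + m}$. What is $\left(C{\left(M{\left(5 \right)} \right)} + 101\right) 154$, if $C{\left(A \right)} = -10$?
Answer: $14014$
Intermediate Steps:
$M{\left(m \right)} = \frac{1}{2 m}$
$\left(C{\left(M{\left(5 \right)} \right)} + 101\right) 154 = \left(-10 + 101\right) 154 = 91 \cdot 154 = 14014$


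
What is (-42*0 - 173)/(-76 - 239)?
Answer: 173/315 ≈ 0.54921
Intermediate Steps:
(-42*0 - 173)/(-76 - 239) = (0 - 173)/(-315) = -173*(-1/315) = 173/315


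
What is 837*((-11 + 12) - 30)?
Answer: -24273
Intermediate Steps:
837*((-11 + 12) - 30) = 837*(1 - 30) = 837*(-29) = -24273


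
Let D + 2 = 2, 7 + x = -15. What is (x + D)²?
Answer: 484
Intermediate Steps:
x = -22 (x = -7 - 15 = -22)
D = 0 (D = -2 + 2 = 0)
(x + D)² = (-22 + 0)² = (-22)² = 484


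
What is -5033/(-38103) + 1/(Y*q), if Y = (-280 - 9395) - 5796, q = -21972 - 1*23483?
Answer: 1179792765056/8931778907805 ≈ 0.13209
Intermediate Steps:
q = -45455 (q = -21972 - 23483 = -45455)
Y = -15471 (Y = -9675 - 5796 = -15471)
-5033/(-38103) + 1/(Y*q) = -5033/(-38103) + 1/(-15471*(-45455)) = -5033*(-1/38103) - 1/15471*(-1/45455) = 5033/38103 + 1/703234305 = 1179792765056/8931778907805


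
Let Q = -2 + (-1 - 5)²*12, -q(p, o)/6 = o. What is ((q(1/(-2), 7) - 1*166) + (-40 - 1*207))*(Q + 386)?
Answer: -371280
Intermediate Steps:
q(p, o) = -6*o
Q = 430 (Q = -2 + (-6)²*12 = -2 + 36*12 = -2 + 432 = 430)
((q(1/(-2), 7) - 1*166) + (-40 - 1*207))*(Q + 386) = ((-6*7 - 1*166) + (-40 - 1*207))*(430 + 386) = ((-42 - 166) + (-40 - 207))*816 = (-208 - 247)*816 = -455*816 = -371280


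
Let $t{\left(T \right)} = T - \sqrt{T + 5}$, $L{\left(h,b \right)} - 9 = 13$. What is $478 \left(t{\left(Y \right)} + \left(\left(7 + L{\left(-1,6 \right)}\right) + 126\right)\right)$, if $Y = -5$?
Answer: $71700$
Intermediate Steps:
$L{\left(h,b \right)} = 22$ ($L{\left(h,b \right)} = 9 + 13 = 22$)
$t{\left(T \right)} = T - \sqrt{5 + T}$
$478 \left(t{\left(Y \right)} + \left(\left(7 + L{\left(-1,6 \right)}\right) + 126\right)\right) = 478 \left(\left(-5 - \sqrt{5 - 5}\right) + \left(\left(7 + 22\right) + 126\right)\right) = 478 \left(\left(-5 - \sqrt{0}\right) + \left(29 + 126\right)\right) = 478 \left(\left(-5 - 0\right) + 155\right) = 478 \left(\left(-5 + 0\right) + 155\right) = 478 \left(-5 + 155\right) = 478 \cdot 150 = 71700$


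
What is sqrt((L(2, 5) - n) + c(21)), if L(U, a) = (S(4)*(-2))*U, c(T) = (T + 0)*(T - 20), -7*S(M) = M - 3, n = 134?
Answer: I*sqrt(5509)/7 ≈ 10.603*I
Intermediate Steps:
S(M) = 3/7 - M/7 (S(M) = -(M - 3)/7 = -(-3 + M)/7 = 3/7 - M/7)
c(T) = T*(-20 + T)
L(U, a) = 2*U/7 (L(U, a) = ((3/7 - 1/7*4)*(-2))*U = ((3/7 - 4/7)*(-2))*U = (-1/7*(-2))*U = 2*U/7)
sqrt((L(2, 5) - n) + c(21)) = sqrt(((2/7)*2 - 1*134) + 21*(-20 + 21)) = sqrt((4/7 - 134) + 21*1) = sqrt(-934/7 + 21) = sqrt(-787/7) = I*sqrt(5509)/7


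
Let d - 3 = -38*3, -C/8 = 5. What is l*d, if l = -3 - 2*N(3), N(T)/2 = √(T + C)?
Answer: 333 + 444*I*√37 ≈ 333.0 + 2700.7*I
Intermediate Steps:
C = -40 (C = -8*5 = -40)
d = -111 (d = 3 - 38*3 = 3 - 114 = -111)
N(T) = 2*√(-40 + T) (N(T) = 2*√(T - 40) = 2*√(-40 + T))
l = -3 - 4*I*√37 (l = -3 - 4*√(-40 + 3) = -3 - 4*√(-37) = -3 - 4*I*√37 ≈ -3.0 - 24.331*I)
l*d = (-3 - 4*I*√37)*(-111) = 333 + 444*I*√37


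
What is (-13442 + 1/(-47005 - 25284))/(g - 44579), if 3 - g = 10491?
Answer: 971708739/3980738363 ≈ 0.24410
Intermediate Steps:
g = -10488 (g = 3 - 1*10491 = 3 - 10491 = -10488)
(-13442 + 1/(-47005 - 25284))/(g - 44579) = (-13442 + 1/(-47005 - 25284))/(-10488 - 44579) = (-13442 + 1/(-72289))/(-55067) = (-13442 - 1/72289)*(-1/55067) = -971708739/72289*(-1/55067) = 971708739/3980738363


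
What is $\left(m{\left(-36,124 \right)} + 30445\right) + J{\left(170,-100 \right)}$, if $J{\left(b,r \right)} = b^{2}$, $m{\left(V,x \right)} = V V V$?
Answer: $12689$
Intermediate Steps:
$m{\left(V,x \right)} = V^{3}$ ($m{\left(V,x \right)} = V^{2} V = V^{3}$)
$\left(m{\left(-36,124 \right)} + 30445\right) + J{\left(170,-100 \right)} = \left(\left(-36\right)^{3} + 30445\right) + 170^{2} = \left(-46656 + 30445\right) + 28900 = -16211 + 28900 = 12689$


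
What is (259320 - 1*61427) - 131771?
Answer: 66122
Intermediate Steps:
(259320 - 1*61427) - 131771 = (259320 - 61427) - 131771 = 197893 - 131771 = 66122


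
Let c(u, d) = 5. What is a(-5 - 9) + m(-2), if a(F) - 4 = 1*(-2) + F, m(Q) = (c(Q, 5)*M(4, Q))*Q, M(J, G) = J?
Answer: -52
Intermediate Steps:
m(Q) = 20*Q (m(Q) = (5*4)*Q = 20*Q)
a(F) = 2 + F (a(F) = 4 + (1*(-2) + F) = 4 + (-2 + F) = 2 + F)
a(-5 - 9) + m(-2) = (2 + (-5 - 9)) + 20*(-2) = (2 - 14) - 40 = -12 - 40 = -52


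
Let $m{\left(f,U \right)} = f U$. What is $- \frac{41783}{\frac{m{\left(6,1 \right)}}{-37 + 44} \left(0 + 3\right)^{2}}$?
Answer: $- \frac{292481}{54} \approx -5416.3$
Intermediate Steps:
$m{\left(f,U \right)} = U f$
$- \frac{41783}{\frac{m{\left(6,1 \right)}}{-37 + 44} \left(0 + 3\right)^{2}} = - \frac{41783}{\frac{1 \cdot 6}{-37 + 44} \left(0 + 3\right)^{2}} = - \frac{41783}{\frac{1}{7} \cdot 6 \cdot 3^{2}} = - \frac{41783}{\frac{1}{7} \cdot 6 \cdot 9} = - \frac{41783}{\frac{6}{7} \cdot 9} = - \frac{41783}{\frac{54}{7}} = \left(-41783\right) \frac{7}{54} = - \frac{292481}{54}$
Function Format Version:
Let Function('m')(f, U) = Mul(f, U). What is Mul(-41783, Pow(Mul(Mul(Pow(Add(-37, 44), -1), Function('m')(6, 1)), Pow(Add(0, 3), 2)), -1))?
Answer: Rational(-292481, 54) ≈ -5416.3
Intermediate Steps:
Function('m')(f, U) = Mul(U, f)
Mul(-41783, Pow(Mul(Mul(Pow(Add(-37, 44), -1), Function('m')(6, 1)), Pow(Add(0, 3), 2)), -1)) = Mul(-41783, Pow(Mul(Mul(Pow(Add(-37, 44), -1), Mul(1, 6)), Pow(Add(0, 3), 2)), -1)) = Mul(-41783, Pow(Mul(Mul(Pow(7, -1), 6), Pow(3, 2)), -1)) = Mul(-41783, Pow(Mul(Mul(Rational(1, 7), 6), 9), -1)) = Mul(-41783, Pow(Mul(Rational(6, 7), 9), -1)) = Mul(-41783, Pow(Rational(54, 7), -1)) = Mul(-41783, Rational(7, 54)) = Rational(-292481, 54)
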